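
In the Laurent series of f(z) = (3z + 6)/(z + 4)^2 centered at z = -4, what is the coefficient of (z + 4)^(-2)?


Step 1: Write the numerator in powers of (z + 4): 3z + 6 = 3(z + 4) + (3*(-4) + 6) = 3(z + 4) - 6
Step 2: Divide by (z + 4)^2: f(z) = -6(z + 4)^(-2) + 3(z + 4)^(-1)
Step 3: This finite sum is the Laurent series of f about z = -4.
Step 4: Coefficient of (z + 4)^(-2) = 3*(-4) + 6 = -6

-6


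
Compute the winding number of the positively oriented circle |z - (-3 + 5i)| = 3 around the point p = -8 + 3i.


Step 1: Center c = (-3, 5), radius = 3
Step 2: |p - c|^2 = (-5)^2 + (-2)^2 = 29
Step 3: r^2 = 9
Step 4: |p-c| > r so winding number = 0

0


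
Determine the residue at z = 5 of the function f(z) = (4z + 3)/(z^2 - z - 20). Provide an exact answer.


Step 1: Q(z) = z^2 - z - 20 = (z - 5)(z + 4)
Step 2: Q'(z) = 2z - 1
Step 3: Q'(5) = 9, P(5) = 23
Step 4: Res = P(5)/Q'(5) = 23/9 = 23/9

23/9


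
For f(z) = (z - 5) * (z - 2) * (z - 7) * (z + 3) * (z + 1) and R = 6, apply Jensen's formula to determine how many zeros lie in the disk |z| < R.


Jensen's formula: (1/2pi)*integral log|f(Re^it)|dt = log|f(0)| + sum_{|a_k|<R} log(R/|a_k|)
Step 1: f(0) = (-5) * (-2) * (-7) * 3 * 1 = -210
Step 2: log|f(0)| = log|5| + log|2| + log|7| + log|-3| + log|-1| = 5.3471
Step 3: Zeros inside |z| < 6: 5, 2, -3, -1
Step 4: Jensen sum = log(6/5) + log(6/2) + log(6/3) + log(6/1) = 3.7658
Step 5: n(R) = number of terms in the Jensen sum = count of zeros inside |z| < 6 = 4

4


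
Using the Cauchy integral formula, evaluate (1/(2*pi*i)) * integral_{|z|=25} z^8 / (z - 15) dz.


Step 1: f(z) = z^8, a = 15 is inside |z| = 25
Step 2: By Cauchy integral formula: (1/(2pi*i)) * integral = f(a)
Step 3: f(15) = 15^8 = 2562890625

2562890625


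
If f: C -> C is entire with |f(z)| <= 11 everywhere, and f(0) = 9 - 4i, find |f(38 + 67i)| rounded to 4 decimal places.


Step 1: By Liouville's theorem, a bounded entire function is constant.
Step 2: f(z) = f(0) = 9 - 4i for all z.
Step 3: |f(w)| = |9 - 4i| = sqrt(81 + 16)
Step 4: = 9.8489

9.8489


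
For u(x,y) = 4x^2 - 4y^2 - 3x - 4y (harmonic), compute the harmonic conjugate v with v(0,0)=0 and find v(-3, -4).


Step 1: v_x = -u_y = 8y + 4
Step 2: v_y = u_x = 8x - 3
Step 3: v = 8xy + 4x - 3y + C
Step 4: v(0,0) = 0 => C = 0
Step 5: v(-3, -4) = 96

96


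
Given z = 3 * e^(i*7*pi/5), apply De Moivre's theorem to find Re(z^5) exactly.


Step 1: By De Moivre's theorem, z^5 = 3^5 * e^(i*5*7*pi/5) = 243 * (cos(7*pi) + i*sin(7*pi))
Step 2: |z|^5 = 3^5 = 243
Step 3: Reduce the angle mod 2*pi: 7*pi - 6*pi = pi
Step 4: cos(pi) = -1
Step 5: Re(z^5) = 243 * (-1) = -243

-243


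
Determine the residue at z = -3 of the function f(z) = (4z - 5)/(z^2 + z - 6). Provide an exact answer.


Step 1: Q(z) = z^2 + z - 6 = (z + 3)(z - 2)
Step 2: Q'(z) = 2z + 1
Step 3: Q'(-3) = -5, P(-3) = -17
Step 4: Res = P(-3)/Q'(-3) = -17/(-5) = 17/5

17/5


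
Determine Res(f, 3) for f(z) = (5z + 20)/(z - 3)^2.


Step 1: Pole of order 2 at z = 3
Step 2: Res = lim d/dz [(z - 3)^2 * f(z)] as z -> 3
Step 3: (z - 3)^2 * f(z) = 5z + 20
Step 4: d/dz[5z + 20] = 5

5


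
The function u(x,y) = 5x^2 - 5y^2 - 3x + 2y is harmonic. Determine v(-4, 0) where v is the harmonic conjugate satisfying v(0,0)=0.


Step 1: v_x = -u_y = 10y - 2
Step 2: v_y = u_x = 10x - 3
Step 3: v = 10xy - 2x - 3y + C
Step 4: v(0,0) = 0 => C = 0
Step 5: v(-4, 0) = 8

8


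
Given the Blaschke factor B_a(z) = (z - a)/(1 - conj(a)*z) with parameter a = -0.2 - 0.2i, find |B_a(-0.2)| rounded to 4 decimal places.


Step 1: Numerator z0 - a = -0.2 - (-0.2 - 0.2i) = 0 + 0.2i
Step 2: Denominator 1 - conj(a)*z0 = 1 - (-0.2 + 0.2i)*(-0.2) = 0.96 + 0.04i
Step 3: |z0 - a|^2 = 0^2 + 0.2^2 = 0.04; |1 - conj(a)*z0|^2 = 0.96^2 + 0.04^2 = 0.9232
Step 4: |B_a(-0.2)| = sqrt(0.04 / 0.9232) = sqrt(0.043328)
Step 5: = 0.2082

0.2082


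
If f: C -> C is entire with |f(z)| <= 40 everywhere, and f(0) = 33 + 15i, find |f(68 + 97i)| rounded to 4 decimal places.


Step 1: By Liouville's theorem, a bounded entire function is constant.
Step 2: f(z) = f(0) = 33 + 15i for all z.
Step 3: |f(w)| = |33 + 15i| = sqrt(1089 + 225)
Step 4: = 36.2491

36.2491


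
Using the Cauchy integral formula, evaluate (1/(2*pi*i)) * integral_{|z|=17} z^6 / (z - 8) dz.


Step 1: f(z) = z^6, a = 8 is inside |z| = 17
Step 2: By Cauchy integral formula: (1/(2pi*i)) * integral = f(a)
Step 3: f(8) = 8^6 = 262144

262144


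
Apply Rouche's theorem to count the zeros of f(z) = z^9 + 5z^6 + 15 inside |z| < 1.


Step 1: On |z| = 1 the three terms have sizes |z^9| = 1^9 = 1, |5z^6| = 5*1^6 = 5, |15| = 15
Step 2: The dominant term is g(z) = 15; let h(z) = z^9 + 5z^6 so f = g + h
Step 3: On |z| = 1: |g| = 15 and |h| <= 1 + 5 = 6
Step 4: Since 15 > 6, |h| < |g| on |z| = 1, so by Rouche f has the same number of zeros as g inside |z| < 1
Step 5: g(z) = 15 is a nonzero constant with no zeros inside |z| < 1. Answer = 0

0


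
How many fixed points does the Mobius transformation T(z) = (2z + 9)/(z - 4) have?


Step 1: Fixed points satisfy T(z) = z
Step 2: z^2 - 6z - 9 = 0
Step 3: Discriminant = (-6)^2 - 4*1*(-9) = 72
Step 4: Number of fixed points = 2

2


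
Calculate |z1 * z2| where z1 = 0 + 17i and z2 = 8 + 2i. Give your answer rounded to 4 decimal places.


Step 1: |z1| = sqrt(0^2 + 17^2) = sqrt(289)
Step 2: |z2| = sqrt(8^2 + 2^2) = sqrt(68)
Step 3: |z1*z2| = |z1|*|z2| = sqrt(289) * sqrt(68) = sqrt(289 * 68) = sqrt(19652)
Step 4: = 140.1856

140.1856


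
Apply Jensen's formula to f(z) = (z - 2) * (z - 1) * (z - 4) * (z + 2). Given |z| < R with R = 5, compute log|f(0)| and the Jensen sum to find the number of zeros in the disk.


Jensen's formula: (1/2pi)*integral log|f(Re^it)|dt = log|f(0)| + sum_{|a_k|<R} log(R/|a_k|)
Step 1: f(0) = (-2) * (-1) * (-4) * 2 = -16
Step 2: log|f(0)| = log|2| + log|1| + log|4| + log|-2| = 2.7726
Step 3: Zeros inside |z| < 5: 2, 1, 4, -2
Step 4: Jensen sum = log(5/2) + log(5/1) + log(5/4) + log(5/2) = 3.6652
Step 5: n(R) = number of terms in the Jensen sum = count of zeros inside |z| < 5 = 4

4


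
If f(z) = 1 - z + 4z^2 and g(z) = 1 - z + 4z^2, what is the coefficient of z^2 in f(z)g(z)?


Step 1: z^2 term in f*g comes from: (1)*(4z^2) + (-z)*(-z) + (4z^2)*(1)
Step 2: = 4 + 1 + 4
Step 3: = 9

9


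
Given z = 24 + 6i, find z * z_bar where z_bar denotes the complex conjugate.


Step 1: conj(z) = 24 - 6i
Step 2: z * conj(z) = 24^2 + 6^2
Step 3: = 576 + 36 = 612

612


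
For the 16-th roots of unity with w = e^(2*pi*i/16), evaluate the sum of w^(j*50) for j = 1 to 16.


Step 1: The sum sum_{j=1}^{n} w^(k*j) equals n if n | k, else 0.
Step 2: Here n = 16, k = 50
Step 3: Does n divide k? 16 | 50 -> False
Step 4: Sum = 0

0


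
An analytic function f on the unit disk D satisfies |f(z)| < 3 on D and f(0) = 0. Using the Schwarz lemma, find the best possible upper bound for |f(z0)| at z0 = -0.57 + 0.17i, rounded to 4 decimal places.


Step 1: g = f/3 maps D -> D with g(0) = 0, so by the Schwarz lemma |g(z)| <= |z|, i.e. |f(z)| <= 3|z|; this is sharp (f(z) = 3z).
Step 2: |z0|^2 = (-0.57)^2 + 0.17^2 = 0.3538
Step 3: |z0| = sqrt(0.3538) = 0.594811
Step 4: Best bound = 3 * |z0| = 3 * 0.594811 = 1.7844

1.7844


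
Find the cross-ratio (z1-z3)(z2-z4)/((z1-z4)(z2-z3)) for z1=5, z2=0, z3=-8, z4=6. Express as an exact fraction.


Step 1: (z1-z3)(z2-z4) = 13 * (-6) = -78
Step 2: (z1-z4)(z2-z3) = (-1) * 8 = -8
Step 3: Cross-ratio = 78/8 = 39/4

39/4


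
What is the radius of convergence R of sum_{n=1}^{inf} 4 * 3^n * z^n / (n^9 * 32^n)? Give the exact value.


Step 1: General term a_n = 4 * 3^n / (n^9 * 32^n)
Step 2: By the root test, |a_n|^(1/n) = 4^(1/n) * 3 / (n^(9/n) * 32) -> 3/32 as n -> infinity (since 4^(1/n) -> 1 and n^(9/n) -> 1)
Step 3: R = 1/lim|a_n|^(1/n) = 32/3

32/3


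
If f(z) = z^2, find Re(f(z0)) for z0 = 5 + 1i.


Step 1: z0 = 5 + 1i
Step 2: z0^2 = 5^2 - 1^2 + 10i
Step 3: real part = 25 - 1 = 24

24


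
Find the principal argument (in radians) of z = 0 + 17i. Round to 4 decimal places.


Step 1: z = 0 + 17i
Step 2: arg(z) = atan2(17, 0)
Step 3: arg(z) = 1.5708

1.5708


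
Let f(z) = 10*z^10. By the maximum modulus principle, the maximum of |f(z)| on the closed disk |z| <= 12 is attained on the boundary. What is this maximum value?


Step 1: On |z| = 12, |f(z)| = 10 * |z|^10 = 10 * 12^10
Step 2: By maximum modulus principle, maximum is on boundary.
Step 3: Maximum = 10 * 61917364224 = 619173642240

619173642240


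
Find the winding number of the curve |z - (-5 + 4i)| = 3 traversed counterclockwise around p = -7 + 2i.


Step 1: Center c = (-5, 4), radius = 3
Step 2: |p - c|^2 = (-2)^2 + (-2)^2 = 8
Step 3: r^2 = 9
Step 4: |p-c| < r so winding number = 1

1


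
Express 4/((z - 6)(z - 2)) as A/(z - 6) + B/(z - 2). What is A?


Step 1: Multiply both sides by (z - 6) and set z = 6
Step 2: A = 4 / (6 - 2)
Step 3: A = 4 / 4
Step 4: A = 1

1


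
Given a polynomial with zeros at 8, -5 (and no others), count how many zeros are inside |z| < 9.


Step 1: Check each root:
  z = 8: |8| = 8 < 9
  z = -5: |-5| = 5 < 9
Step 2: Count = 2

2


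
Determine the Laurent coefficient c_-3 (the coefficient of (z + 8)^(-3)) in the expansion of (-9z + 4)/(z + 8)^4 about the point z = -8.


Step 1: Write the numerator in powers of (z + 8): -9z + 4 = -9(z + 8) + (-9*(-8) + 4) = -9(z + 8) + 76
Step 2: Divide by (z + 8)^4: f(z) = 76(z + 8)^(-4) - 9(z + 8)^(-3)
Step 3: This finite sum is the Laurent series of f about z = -8.
Step 4: Coefficient of (z + 8)^(-3) = coefficient of (z + 8) in the re-centred numerator = -9

-9


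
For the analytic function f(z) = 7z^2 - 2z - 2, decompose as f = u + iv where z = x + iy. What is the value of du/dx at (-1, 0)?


Step 1: f(z) = 7(x+iy)^2 - 2(x+iy) - 2
Step 2: u = 7(x^2 - y^2) - 2x - 2
Step 3: u_x = 14x - 2
Step 4: At (-1, 0): u_x = -14 - 2 = -16

-16


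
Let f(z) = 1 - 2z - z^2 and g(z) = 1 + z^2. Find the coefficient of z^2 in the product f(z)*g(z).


Step 1: z^2 term in f*g comes from: (1)*(z^2) + (-2z)*(0) + (-z^2)*(1)
Step 2: = 1 + 0 - 1
Step 3: = 0

0


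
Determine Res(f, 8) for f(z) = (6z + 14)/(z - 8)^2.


Step 1: Pole of order 2 at z = 8
Step 2: Res = lim d/dz [(z - 8)^2 * f(z)] as z -> 8
Step 3: (z - 8)^2 * f(z) = 6z + 14
Step 4: d/dz[6z + 14] = 6

6


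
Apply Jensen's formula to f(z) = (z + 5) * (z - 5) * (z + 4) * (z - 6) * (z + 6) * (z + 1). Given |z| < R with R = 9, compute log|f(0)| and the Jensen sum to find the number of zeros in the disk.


Jensen's formula: (1/2pi)*integral log|f(Re^it)|dt = log|f(0)| + sum_{|a_k|<R} log(R/|a_k|)
Step 1: f(0) = 5 * (-5) * 4 * (-6) * 6 * 1 = 3600
Step 2: log|f(0)| = log|-5| + log|5| + log|-4| + log|6| + log|-6| + log|-1| = 8.1887
Step 3: Zeros inside |z| < 9: -5, 5, -4, 6, -6, -1
Step 4: Jensen sum = log(9/5) + log(9/5) + log(9/4) + log(9/6) + log(9/6) + log(9/1) = 4.9947
Step 5: n(R) = number of terms in the Jensen sum = count of zeros inside |z| < 9 = 6

6


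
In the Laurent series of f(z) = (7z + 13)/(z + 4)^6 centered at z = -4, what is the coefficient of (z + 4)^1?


Step 1: Write the numerator in powers of (z + 4): 7z + 13 = 7(z + 4) + (7*(-4) + 13) = 7(z + 4) - 15
Step 2: Divide by (z + 4)^6: f(z) = -15(z + 4)^(-6) + 7(z + 4)^(-5)
Step 3: This finite sum is the Laurent series of f about z = -4.
Step 4: Only the powers -6 and -5 appear, so the coefficient of (z + 4)^1 = 0

0


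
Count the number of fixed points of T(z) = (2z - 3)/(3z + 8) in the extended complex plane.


Step 1: Fixed points satisfy T(z) = z
Step 2: 3z^2 + 6z + 3 = 0
Step 3: Discriminant = 6^2 - 4*3*3 = 0
Step 4: Number of fixed points = 1

1


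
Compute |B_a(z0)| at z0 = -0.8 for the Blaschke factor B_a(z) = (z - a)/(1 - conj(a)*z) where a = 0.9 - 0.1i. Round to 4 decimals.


Step 1: Numerator z0 - a = -0.8 - (0.9 - 0.1i) = -1.7 + 0.1i
Step 2: Denominator 1 - conj(a)*z0 = 1 - (0.9 + 0.1i)*(-0.8) = 1.72 + 0.08i
Step 3: |z0 - a|^2 = (-1.7)^2 + 0.1^2 = 2.9; |1 - conj(a)*z0|^2 = 1.72^2 + 0.08^2 = 2.9648
Step 4: |B_a(-0.8)| = sqrt(2.9 / 2.9648) = sqrt(0.978144)
Step 5: = 0.989

0.989


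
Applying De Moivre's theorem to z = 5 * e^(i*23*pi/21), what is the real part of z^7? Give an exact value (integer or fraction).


Step 1: By De Moivre's theorem, z^7 = 5^7 * e^(i*7*23*pi/21) = 78125 * (cos(23*pi/3) + i*sin(23*pi/3))
Step 2: |z|^7 = 5^7 = 78125
Step 3: Reduce the angle mod 2*pi: 23*pi/3 - 6*pi = 5*pi/3
Step 4: cos(5*pi/3) = 1/2
Step 5: Re(z^7) = 78125 * 1/2 = 78125/2

78125/2


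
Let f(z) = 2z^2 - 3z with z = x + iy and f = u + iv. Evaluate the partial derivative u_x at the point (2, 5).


Step 1: f(z) = 2(x+iy)^2 - 3(x+iy) + 0
Step 2: u = 2(x^2 - y^2) - 3x + 0
Step 3: u_x = 4x - 3
Step 4: At (2, 5): u_x = 8 - 3 = 5

5


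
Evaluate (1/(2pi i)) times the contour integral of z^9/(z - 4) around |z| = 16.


Step 1: f(z) = z^9, a = 4 is inside |z| = 16
Step 2: By Cauchy integral formula: (1/(2pi*i)) * integral = f(a)
Step 3: f(4) = 4^9 = 262144

262144


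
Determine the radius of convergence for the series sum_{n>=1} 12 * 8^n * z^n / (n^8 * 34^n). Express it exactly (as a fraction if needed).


Step 1: General term a_n = 12 * 8^n / (n^8 * 34^n)
Step 2: By the root test, |a_n|^(1/n) = 12^(1/n) * 8 / (n^(8/n) * 34) -> 8/34 as n -> infinity (since 12^(1/n) -> 1 and n^(8/n) -> 1)
Step 3: R = 1/lim|a_n|^(1/n) = 34/8 = 17/4

17/4


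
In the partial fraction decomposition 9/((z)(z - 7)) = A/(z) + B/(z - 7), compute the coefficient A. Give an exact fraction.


Step 1: Multiply both sides by (z) and set z = 0
Step 2: A = 9 / (0 - 7)
Step 3: A = 9 / (-7)
Step 4: A = -9/7

-9/7


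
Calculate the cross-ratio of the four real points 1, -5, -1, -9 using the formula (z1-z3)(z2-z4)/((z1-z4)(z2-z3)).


Step 1: (z1-z3)(z2-z4) = 2 * 4 = 8
Step 2: (z1-z4)(z2-z3) = 10 * (-4) = -40
Step 3: Cross-ratio = -8/40 = -1/5

-1/5


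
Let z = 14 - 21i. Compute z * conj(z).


Step 1: conj(z) = 14 + 21i
Step 2: z * conj(z) = 14^2 + (-21)^2
Step 3: = 196 + 441 = 637

637


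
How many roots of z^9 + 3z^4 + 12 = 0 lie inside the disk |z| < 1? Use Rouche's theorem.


Step 1: On |z| = 1 the three terms have sizes |z^9| = 1^9 = 1, |3z^4| = 3*1^4 = 3, |12| = 12
Step 2: The dominant term is g(z) = 12; let h(z) = z^9 + 3z^4 so f = g + h
Step 3: On |z| = 1: |g| = 12 and |h| <= 1 + 3 = 4
Step 4: Since 12 > 4, |h| < |g| on |z| = 1, so by Rouche f has the same number of zeros as g inside |z| < 1
Step 5: g(z) = 12 is a nonzero constant with no zeros inside |z| < 1. Answer = 0

0


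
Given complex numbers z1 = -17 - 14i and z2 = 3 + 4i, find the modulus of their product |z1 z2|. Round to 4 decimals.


Step 1: |z1| = sqrt((-17)^2 + (-14)^2) = sqrt(485)
Step 2: |z2| = sqrt(3^2 + 4^2) = sqrt(25)
Step 3: |z1*z2| = |z1|*|z2| = sqrt(485) * sqrt(25) = sqrt(485 * 25) = sqrt(12125)
Step 4: = 110.1136

110.1136


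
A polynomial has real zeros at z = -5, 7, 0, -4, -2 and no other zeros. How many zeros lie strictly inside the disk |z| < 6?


Step 1: Check each root:
  z = -5: |-5| = 5 < 6
  z = 7: |7| = 7 >= 6
  z = 0: |0| = 0 < 6
  z = -4: |-4| = 4 < 6
  z = -2: |-2| = 2 < 6
Step 2: Count = 4

4


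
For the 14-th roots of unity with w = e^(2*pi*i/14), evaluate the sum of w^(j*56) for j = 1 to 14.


Step 1: The sum sum_{j=1}^{n} w^(k*j) equals n if n | k, else 0.
Step 2: Here n = 14, k = 56
Step 3: Does n divide k? 14 | 56 -> True
Step 4: Sum = 14

14


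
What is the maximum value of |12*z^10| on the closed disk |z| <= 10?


Step 1: On |z| = 10, |f(z)| = 12 * |z|^10 = 12 * 10^10
Step 2: By maximum modulus principle, maximum is on boundary.
Step 3: Maximum = 12 * 10000000000 = 120000000000

120000000000


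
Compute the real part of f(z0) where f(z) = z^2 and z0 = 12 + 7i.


Step 1: z0 = 12 + 7i
Step 2: z0^2 = 12^2 - 7^2 + 168i
Step 3: real part = 144 - 49 = 95

95


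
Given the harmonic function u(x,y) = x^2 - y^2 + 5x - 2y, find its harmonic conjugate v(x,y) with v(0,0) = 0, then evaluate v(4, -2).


Step 1: v_x = -u_y = 2y + 2
Step 2: v_y = u_x = 2x + 5
Step 3: v = 2xy + 2x + 5y + C
Step 4: v(0,0) = 0 => C = 0
Step 5: v(4, -2) = -18

-18


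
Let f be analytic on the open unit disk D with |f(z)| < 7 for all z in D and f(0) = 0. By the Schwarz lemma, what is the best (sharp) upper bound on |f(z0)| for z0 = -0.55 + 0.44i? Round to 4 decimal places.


Step 1: g = f/7 maps D -> D with g(0) = 0, so by the Schwarz lemma |g(z)| <= |z|, i.e. |f(z)| <= 7|z|; this is sharp (f(z) = 7z).
Step 2: |z0|^2 = (-0.55)^2 + 0.44^2 = 0.4961
Step 3: |z0| = sqrt(0.4961) = 0.704344
Step 4: Best bound = 7 * |z0| = 7 * 0.704344 = 4.9304

4.9304


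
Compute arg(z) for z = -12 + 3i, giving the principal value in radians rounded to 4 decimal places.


Step 1: z = -12 + 3i
Step 2: arg(z) = atan2(3, -12)
Step 3: arg(z) = 2.8966

2.8966


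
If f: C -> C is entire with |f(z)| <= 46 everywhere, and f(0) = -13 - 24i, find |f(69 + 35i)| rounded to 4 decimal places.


Step 1: By Liouville's theorem, a bounded entire function is constant.
Step 2: f(z) = f(0) = -13 - 24i for all z.
Step 3: |f(w)| = |-13 - 24i| = sqrt(169 + 576)
Step 4: = 27.2947

27.2947


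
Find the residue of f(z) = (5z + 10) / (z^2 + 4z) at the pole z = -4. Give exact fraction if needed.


Step 1: Q(z) = z^2 + 4z = (z + 4)(z)
Step 2: Q'(z) = 2z + 4
Step 3: Q'(-4) = -4, P(-4) = -10
Step 4: Res = P(-4)/Q'(-4) = -10/(-4) = 5/2

5/2


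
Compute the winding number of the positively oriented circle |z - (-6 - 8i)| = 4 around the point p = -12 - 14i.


Step 1: Center c = (-6, -8), radius = 4
Step 2: |p - c|^2 = (-6)^2 + (-6)^2 = 72
Step 3: r^2 = 16
Step 4: |p-c| > r so winding number = 0

0


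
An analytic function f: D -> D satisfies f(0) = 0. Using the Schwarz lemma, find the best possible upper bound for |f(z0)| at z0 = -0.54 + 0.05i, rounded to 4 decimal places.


Step 1: Schwarz lemma: if f: D -> D is analytic with f(0) = 0, then |f(z)| <= |z| for all z in D, and this is sharp (f(z) = z).
Step 2: |z0|^2 = (-0.54)^2 + 0.05^2 = 0.2941
Step 3: |z0| = sqrt(0.2941) = 0.54231
Step 4: Best bound = |z0| = 0.5423

0.5423


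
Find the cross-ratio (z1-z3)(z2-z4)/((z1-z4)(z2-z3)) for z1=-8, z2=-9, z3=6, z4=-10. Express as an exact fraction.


Step 1: (z1-z3)(z2-z4) = (-14) * 1 = -14
Step 2: (z1-z4)(z2-z3) = 2 * (-15) = -30
Step 3: Cross-ratio = 14/30 = 7/15

7/15


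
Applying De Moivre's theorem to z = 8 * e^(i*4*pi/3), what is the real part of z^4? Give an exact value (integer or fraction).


Step 1: By De Moivre's theorem, z^4 = 8^4 * e^(i*4*4*pi/3) = 4096 * (cos(16*pi/3) + i*sin(16*pi/3))
Step 2: |z|^4 = 8^4 = 4096
Step 3: Reduce the angle mod 2*pi: 16*pi/3 - 4*pi = 4*pi/3
Step 4: cos(4*pi/3) = -1/2
Step 5: Re(z^4) = 4096 * (-1/2) = -2048

-2048


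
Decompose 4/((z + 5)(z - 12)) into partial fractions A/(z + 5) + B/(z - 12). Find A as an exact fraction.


Step 1: Multiply both sides by (z + 5) and set z = -5
Step 2: A = 4 / (-5 - 12)
Step 3: A = 4 / (-17)
Step 4: A = -4/17

-4/17


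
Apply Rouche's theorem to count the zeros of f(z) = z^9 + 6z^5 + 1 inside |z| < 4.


Step 1: On |z| = 4 the three terms have sizes |z^9| = 4^9 = 262144, |6z^5| = 6*4^5 = 6144, |1| = 1
Step 2: The dominant term is g(z) = z^9; let h(z) = 6z^5 + 1 so f = g + h
Step 3: On |z| = 4: |g| = 262144 and |h| <= 6144 + 1 = 6145
Step 4: Since 262144 > 6145, |h| < |g| on |z| = 4, so by Rouche f has the same number of zeros as g inside |z| < 4
Step 5: g(z) = z^9 has 9 zeros (all at the origin) inside |z| < 4. Answer = 9

9


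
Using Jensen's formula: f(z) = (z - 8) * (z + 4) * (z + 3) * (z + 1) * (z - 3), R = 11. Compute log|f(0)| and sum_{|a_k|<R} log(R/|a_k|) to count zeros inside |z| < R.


Jensen's formula: (1/2pi)*integral log|f(Re^it)|dt = log|f(0)| + sum_{|a_k|<R} log(R/|a_k|)
Step 1: f(0) = (-8) * 4 * 3 * 1 * (-3) = 288
Step 2: log|f(0)| = log|8| + log|-4| + log|-3| + log|-1| + log|3| = 5.663
Step 3: Zeros inside |z| < 11: 8, -4, -3, -1, 3
Step 4: Jensen sum = log(11/8) + log(11/4) + log(11/3) + log(11/1) + log(11/3) = 6.3265
Step 5: n(R) = number of terms in the Jensen sum = count of zeros inside |z| < 11 = 5

5


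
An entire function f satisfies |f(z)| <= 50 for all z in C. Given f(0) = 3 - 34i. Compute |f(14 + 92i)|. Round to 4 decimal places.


Step 1: By Liouville's theorem, a bounded entire function is constant.
Step 2: f(z) = f(0) = 3 - 34i for all z.
Step 3: |f(w)| = |3 - 34i| = sqrt(9 + 1156)
Step 4: = 34.1321

34.1321


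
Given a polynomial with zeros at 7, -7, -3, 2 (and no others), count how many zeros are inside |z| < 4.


Step 1: Check each root:
  z = 7: |7| = 7 >= 4
  z = -7: |-7| = 7 >= 4
  z = -3: |-3| = 3 < 4
  z = 2: |2| = 2 < 4
Step 2: Count = 2

2


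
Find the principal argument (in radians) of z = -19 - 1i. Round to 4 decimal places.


Step 1: z = -19 - 1i
Step 2: arg(z) = atan2(-1, -19)
Step 3: arg(z) = -3.089

-3.089


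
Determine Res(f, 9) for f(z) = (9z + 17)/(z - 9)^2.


Step 1: Pole of order 2 at z = 9
Step 2: Res = lim d/dz [(z - 9)^2 * f(z)] as z -> 9
Step 3: (z - 9)^2 * f(z) = 9z + 17
Step 4: d/dz[9z + 17] = 9

9


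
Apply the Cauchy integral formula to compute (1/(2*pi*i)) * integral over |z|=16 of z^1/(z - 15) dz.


Step 1: f(z) = z^1, a = 15 is inside |z| = 16
Step 2: By Cauchy integral formula: (1/(2pi*i)) * integral = f(a)
Step 3: f(15) = 15^1 = 15

15


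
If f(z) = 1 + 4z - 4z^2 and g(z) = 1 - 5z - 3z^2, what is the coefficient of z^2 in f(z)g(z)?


Step 1: z^2 term in f*g comes from: (1)*(-3z^2) + (4z)*(-5z) + (-4z^2)*(1)
Step 2: = -3 - 20 - 4
Step 3: = -27

-27


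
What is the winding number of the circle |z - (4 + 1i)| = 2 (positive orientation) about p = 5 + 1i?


Step 1: Center c = (4, 1), radius = 2
Step 2: |p - c|^2 = 1^2 + 0^2 = 1
Step 3: r^2 = 4
Step 4: |p-c| < r so winding number = 1

1


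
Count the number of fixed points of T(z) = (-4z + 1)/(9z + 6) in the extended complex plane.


Step 1: Fixed points satisfy T(z) = z
Step 2: 9z^2 + 10z - 1 = 0
Step 3: Discriminant = 10^2 - 4*9*(-1) = 136
Step 4: Number of fixed points = 2

2


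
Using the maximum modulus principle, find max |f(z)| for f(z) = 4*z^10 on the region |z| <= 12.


Step 1: On |z| = 12, |f(z)| = 4 * |z|^10 = 4 * 12^10
Step 2: By maximum modulus principle, maximum is on boundary.
Step 3: Maximum = 4 * 61917364224 = 247669456896

247669456896


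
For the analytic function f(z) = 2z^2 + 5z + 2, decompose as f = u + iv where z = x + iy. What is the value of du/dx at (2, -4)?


Step 1: f(z) = 2(x+iy)^2 + 5(x+iy) + 2
Step 2: u = 2(x^2 - y^2) + 5x + 2
Step 3: u_x = 4x + 5
Step 4: At (2, -4): u_x = 8 + 5 = 13

13


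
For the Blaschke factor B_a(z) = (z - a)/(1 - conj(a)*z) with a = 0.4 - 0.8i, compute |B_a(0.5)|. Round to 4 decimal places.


Step 1: Numerator z0 - a = 0.5 - (0.4 - 0.8i) = 0.1 + 0.8i
Step 2: Denominator 1 - conj(a)*z0 = 1 - (0.4 + 0.8i)*0.5 = 0.8 - 0.4i
Step 3: |z0 - a|^2 = 0.1^2 + 0.8^2 = 0.65; |1 - conj(a)*z0|^2 = 0.8^2 + (-0.4)^2 = 0.8
Step 4: |B_a(0.5)| = sqrt(0.65 / 0.8) = sqrt(0.8125)
Step 5: = 0.9014

0.9014


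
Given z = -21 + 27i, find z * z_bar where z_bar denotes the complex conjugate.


Step 1: conj(z) = -21 - 27i
Step 2: z * conj(z) = (-21)^2 + 27^2
Step 3: = 441 + 729 = 1170

1170


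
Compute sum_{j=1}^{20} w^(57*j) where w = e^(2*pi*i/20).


Step 1: The sum sum_{j=1}^{n} w^(k*j) equals n if n | k, else 0.
Step 2: Here n = 20, k = 57
Step 3: Does n divide k? 20 | 57 -> False
Step 4: Sum = 0

0


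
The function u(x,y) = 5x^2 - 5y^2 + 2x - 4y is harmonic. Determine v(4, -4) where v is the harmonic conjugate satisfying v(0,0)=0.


Step 1: v_x = -u_y = 10y + 4
Step 2: v_y = u_x = 10x + 2
Step 3: v = 10xy + 4x + 2y + C
Step 4: v(0,0) = 0 => C = 0
Step 5: v(4, -4) = -152

-152


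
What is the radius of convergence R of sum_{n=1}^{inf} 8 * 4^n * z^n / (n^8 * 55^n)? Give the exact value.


Step 1: General term a_n = 8 * 4^n / (n^8 * 55^n)
Step 2: By the root test, |a_n|^(1/n) = 8^(1/n) * 4 / (n^(8/n) * 55) -> 4/55 as n -> infinity (since 8^(1/n) -> 1 and n^(8/n) -> 1)
Step 3: R = 1/lim|a_n|^(1/n) = 55/4

55/4


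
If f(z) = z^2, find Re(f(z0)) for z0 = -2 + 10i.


Step 1: z0 = -2 + 10i
Step 2: z0^2 = (-2)^2 - 10^2 - 40i
Step 3: real part = 4 - 100 = -96

-96


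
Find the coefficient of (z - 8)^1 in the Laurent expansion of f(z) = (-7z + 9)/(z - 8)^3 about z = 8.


Step 1: Write the numerator in powers of (z - 8): -7z + 9 = -7(z - 8) + (-7*8 + 9) = -7(z - 8) - 47
Step 2: Divide by (z - 8)^3: f(z) = -47(z - 8)^(-3) - 7(z - 8)^(-2)
Step 3: This finite sum is the Laurent series of f about z = 8.
Step 4: Only the powers -3 and -2 appear, so the coefficient of (z - 8)^1 = 0

0


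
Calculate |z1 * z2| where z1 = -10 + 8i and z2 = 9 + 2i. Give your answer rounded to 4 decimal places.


Step 1: |z1| = sqrt((-10)^2 + 8^2) = sqrt(164)
Step 2: |z2| = sqrt(9^2 + 2^2) = sqrt(85)
Step 3: |z1*z2| = |z1|*|z2| = sqrt(164) * sqrt(85) = sqrt(164 * 85) = sqrt(13940)
Step 4: = 118.0678

118.0678


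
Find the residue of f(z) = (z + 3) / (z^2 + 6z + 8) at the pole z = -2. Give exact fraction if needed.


Step 1: Q(z) = z^2 + 6z + 8 = (z + 2)(z + 4)
Step 2: Q'(z) = 2z + 6
Step 3: Q'(-2) = 2, P(-2) = 1
Step 4: Res = P(-2)/Q'(-2) = 1/2 = 1/2

1/2


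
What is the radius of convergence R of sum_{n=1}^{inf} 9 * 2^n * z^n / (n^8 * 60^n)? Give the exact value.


Step 1: General term a_n = 9 * 2^n / (n^8 * 60^n)
Step 2: By the root test, |a_n|^(1/n) = 9^(1/n) * 2 / (n^(8/n) * 60) -> 2/60 as n -> infinity (since 9^(1/n) -> 1 and n^(8/n) -> 1)
Step 3: R = 1/lim|a_n|^(1/n) = 60/2 = 30

30


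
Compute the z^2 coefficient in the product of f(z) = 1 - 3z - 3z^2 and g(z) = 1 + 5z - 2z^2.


Step 1: z^2 term in f*g comes from: (1)*(-2z^2) + (-3z)*(5z) + (-3z^2)*(1)
Step 2: = -2 - 15 - 3
Step 3: = -20

-20


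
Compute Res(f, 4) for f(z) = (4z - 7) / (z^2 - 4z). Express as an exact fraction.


Step 1: Q(z) = z^2 - 4z = (z - 4)(z)
Step 2: Q'(z) = 2z - 4
Step 3: Q'(4) = 4, P(4) = 9
Step 4: Res = P(4)/Q'(4) = 9/4 = 9/4

9/4


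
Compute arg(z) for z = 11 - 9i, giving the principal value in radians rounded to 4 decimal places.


Step 1: z = 11 - 9i
Step 2: arg(z) = atan2(-9, 11)
Step 3: arg(z) = -0.6857

-0.6857


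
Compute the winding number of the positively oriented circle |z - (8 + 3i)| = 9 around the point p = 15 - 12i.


Step 1: Center c = (8, 3), radius = 9
Step 2: |p - c|^2 = 7^2 + (-15)^2 = 274
Step 3: r^2 = 81
Step 4: |p-c| > r so winding number = 0

0


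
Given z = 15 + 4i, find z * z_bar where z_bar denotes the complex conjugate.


Step 1: conj(z) = 15 - 4i
Step 2: z * conj(z) = 15^2 + 4^2
Step 3: = 225 + 16 = 241

241


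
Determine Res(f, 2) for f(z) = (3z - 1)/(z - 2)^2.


Step 1: Pole of order 2 at z = 2
Step 2: Res = lim d/dz [(z - 2)^2 * f(z)] as z -> 2
Step 3: (z - 2)^2 * f(z) = 3z - 1
Step 4: d/dz[3z - 1] = 3

3


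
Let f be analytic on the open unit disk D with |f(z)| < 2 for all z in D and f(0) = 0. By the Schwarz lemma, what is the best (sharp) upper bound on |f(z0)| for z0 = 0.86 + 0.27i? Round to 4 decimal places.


Step 1: g = f/2 maps D -> D with g(0) = 0, so by the Schwarz lemma |g(z)| <= |z|, i.e. |f(z)| <= 2|z|; this is sharp (f(z) = 2z).
Step 2: |z0|^2 = 0.86^2 + 0.27^2 = 0.8125
Step 3: |z0| = sqrt(0.8125) = 0.901388
Step 4: Best bound = 2 * |z0| = 2 * 0.901388 = 1.8028

1.8028


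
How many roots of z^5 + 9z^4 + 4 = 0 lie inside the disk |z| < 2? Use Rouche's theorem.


Step 1: On |z| = 2 the three terms have sizes |z^5| = 2^5 = 32, |9z^4| = 9*2^4 = 144, |4| = 4
Step 2: The dominant term is g(z) = 9z^4; let h(z) = z^5 + 4 so f = g + h
Step 3: On |z| = 2: |g| = 144 and |h| <= 32 + 4 = 36
Step 4: Since 144 > 36, |h| < |g| on |z| = 2, so by Rouche f has the same number of zeros as g inside |z| < 2
Step 5: g(z) = 9z^4 has 4 zeros (at the origin, multiplicity 4) inside |z| < 2. Answer = 4

4


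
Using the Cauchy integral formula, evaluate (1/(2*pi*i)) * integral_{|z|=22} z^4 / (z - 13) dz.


Step 1: f(z) = z^4, a = 13 is inside |z| = 22
Step 2: By Cauchy integral formula: (1/(2pi*i)) * integral = f(a)
Step 3: f(13) = 13^4 = 28561

28561


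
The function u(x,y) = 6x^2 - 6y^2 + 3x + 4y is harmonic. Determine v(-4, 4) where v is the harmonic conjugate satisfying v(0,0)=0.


Step 1: v_x = -u_y = 12y - 4
Step 2: v_y = u_x = 12x + 3
Step 3: v = 12xy - 4x + 3y + C
Step 4: v(0,0) = 0 => C = 0
Step 5: v(-4, 4) = -164

-164


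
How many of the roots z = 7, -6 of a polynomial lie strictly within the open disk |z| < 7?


Step 1: Check each root:
  z = 7: |7| = 7 >= 7
  z = -6: |-6| = 6 < 7
Step 2: Count = 1

1


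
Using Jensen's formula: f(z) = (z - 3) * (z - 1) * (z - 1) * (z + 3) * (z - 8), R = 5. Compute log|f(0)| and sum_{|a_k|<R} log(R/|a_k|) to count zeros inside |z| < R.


Jensen's formula: (1/2pi)*integral log|f(Re^it)|dt = log|f(0)| + sum_{|a_k|<R} log(R/|a_k|)
Step 1: f(0) = (-3) * (-1) * (-1) * 3 * (-8) = 72
Step 2: log|f(0)| = log|3| + log|1| + log|1| + log|-3| + log|8| = 4.2767
Step 3: Zeros inside |z| < 5: 3, 1, 1, -3
Step 4: Jensen sum = log(5/3) + log(5/1) + log(5/1) + log(5/3) = 4.2405
Step 5: n(R) = number of terms in the Jensen sum = count of zeros inside |z| < 5 = 4

4


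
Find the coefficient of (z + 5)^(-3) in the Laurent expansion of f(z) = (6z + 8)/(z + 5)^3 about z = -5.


Step 1: Write the numerator in powers of (z + 5): 6z + 8 = 6(z + 5) + (6*(-5) + 8) = 6(z + 5) - 22
Step 2: Divide by (z + 5)^3: f(z) = -22(z + 5)^(-3) + 6(z + 5)^(-2)
Step 3: This finite sum is the Laurent series of f about z = -5.
Step 4: Coefficient of (z + 5)^(-3) = 6*(-5) + 8 = -22

-22


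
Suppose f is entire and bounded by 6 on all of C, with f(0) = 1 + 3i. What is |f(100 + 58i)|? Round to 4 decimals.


Step 1: By Liouville's theorem, a bounded entire function is constant.
Step 2: f(z) = f(0) = 1 + 3i for all z.
Step 3: |f(w)| = |1 + 3i| = sqrt(1 + 9)
Step 4: = 3.1623

3.1623


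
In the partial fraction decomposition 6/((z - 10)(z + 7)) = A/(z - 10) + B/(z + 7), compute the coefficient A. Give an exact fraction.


Step 1: Multiply both sides by (z - 10) and set z = 10
Step 2: A = 6 / (10 + 7)
Step 3: A = 6 / 17
Step 4: A = 6/17

6/17


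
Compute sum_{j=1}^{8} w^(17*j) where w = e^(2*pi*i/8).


Step 1: The sum sum_{j=1}^{n} w^(k*j) equals n if n | k, else 0.
Step 2: Here n = 8, k = 17
Step 3: Does n divide k? 8 | 17 -> False
Step 4: Sum = 0

0


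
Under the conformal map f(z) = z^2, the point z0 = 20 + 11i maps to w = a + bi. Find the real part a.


Step 1: z0 = 20 + 11i
Step 2: z0^2 = 20^2 - 11^2 + 440i
Step 3: real part = 400 - 121 = 279

279


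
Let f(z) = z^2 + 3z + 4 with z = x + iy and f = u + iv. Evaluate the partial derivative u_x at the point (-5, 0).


Step 1: f(z) = (x+iy)^2 + 3(x+iy) + 4
Step 2: u = (x^2 - y^2) + 3x + 4
Step 3: u_x = 2x + 3
Step 4: At (-5, 0): u_x = -10 + 3 = -7

-7


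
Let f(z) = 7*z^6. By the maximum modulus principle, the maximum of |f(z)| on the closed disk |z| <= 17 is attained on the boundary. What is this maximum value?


Step 1: On |z| = 17, |f(z)| = 7 * |z|^6 = 7 * 17^6
Step 2: By maximum modulus principle, maximum is on boundary.
Step 3: Maximum = 7 * 24137569 = 168962983

168962983


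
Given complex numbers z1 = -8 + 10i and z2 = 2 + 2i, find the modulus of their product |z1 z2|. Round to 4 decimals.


Step 1: |z1| = sqrt((-8)^2 + 10^2) = sqrt(164)
Step 2: |z2| = sqrt(2^2 + 2^2) = sqrt(8)
Step 3: |z1*z2| = |z1|*|z2| = sqrt(164) * sqrt(8) = sqrt(164 * 8) = sqrt(1312)
Step 4: = 36.2215

36.2215


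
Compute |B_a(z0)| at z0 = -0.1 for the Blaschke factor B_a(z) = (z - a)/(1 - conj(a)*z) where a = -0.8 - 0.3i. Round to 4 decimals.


Step 1: Numerator z0 - a = -0.1 - (-0.8 - 0.3i) = 0.7 + 0.3i
Step 2: Denominator 1 - conj(a)*z0 = 1 - (-0.8 + 0.3i)*(-0.1) = 0.92 + 0.03i
Step 3: |z0 - a|^2 = 0.7^2 + 0.3^2 = 0.58; |1 - conj(a)*z0|^2 = 0.92^2 + 0.03^2 = 0.8473
Step 4: |B_a(-0.1)| = sqrt(0.58 / 0.8473) = sqrt(0.684527)
Step 5: = 0.8274

0.8274


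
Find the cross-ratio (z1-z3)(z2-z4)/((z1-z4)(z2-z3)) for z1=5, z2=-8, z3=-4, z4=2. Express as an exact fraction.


Step 1: (z1-z3)(z2-z4) = 9 * (-10) = -90
Step 2: (z1-z4)(z2-z3) = 3 * (-4) = -12
Step 3: Cross-ratio = 90/12 = 15/2

15/2


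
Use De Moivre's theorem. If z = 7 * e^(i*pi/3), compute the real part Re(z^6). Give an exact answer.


Step 1: By De Moivre's theorem, z^6 = 7^6 * e^(i*6*pi/3) = 117649 * (cos(2*pi) + i*sin(2*pi))
Step 2: |z|^6 = 7^6 = 117649
Step 3: Reduce the angle mod 2*pi: 2*pi - 2*pi = 0
Step 4: cos(0) = 1
Step 5: Re(z^6) = 117649 * 1 = 117649

117649


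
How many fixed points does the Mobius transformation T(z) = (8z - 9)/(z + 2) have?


Step 1: Fixed points satisfy T(z) = z
Step 2: z^2 - 6z + 9 = 0
Step 3: Discriminant = (-6)^2 - 4*1*9 = 0
Step 4: Number of fixed points = 1

1


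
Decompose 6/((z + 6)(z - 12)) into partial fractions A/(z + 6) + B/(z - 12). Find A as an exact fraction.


Step 1: Multiply both sides by (z + 6) and set z = -6
Step 2: A = 6 / (-6 - 12)
Step 3: A = 6 / (-18)
Step 4: A = -1/3

-1/3


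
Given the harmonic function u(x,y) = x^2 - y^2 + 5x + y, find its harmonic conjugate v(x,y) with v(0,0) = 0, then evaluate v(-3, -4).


Step 1: v_x = -u_y = 2y - 1
Step 2: v_y = u_x = 2x + 5
Step 3: v = 2xy - x + 5y + C
Step 4: v(0,0) = 0 => C = 0
Step 5: v(-3, -4) = 7

7


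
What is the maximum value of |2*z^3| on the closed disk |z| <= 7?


Step 1: On |z| = 7, |f(z)| = 2 * |z|^3 = 2 * 7^3
Step 2: By maximum modulus principle, maximum is on boundary.
Step 3: Maximum = 2 * 343 = 686

686


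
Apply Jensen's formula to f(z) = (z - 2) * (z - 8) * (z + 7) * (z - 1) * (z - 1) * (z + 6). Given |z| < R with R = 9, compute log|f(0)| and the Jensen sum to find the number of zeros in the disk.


Jensen's formula: (1/2pi)*integral log|f(Re^it)|dt = log|f(0)| + sum_{|a_k|<R} log(R/|a_k|)
Step 1: f(0) = (-2) * (-8) * 7 * (-1) * (-1) * 6 = 672
Step 2: log|f(0)| = log|2| + log|8| + log|-7| + log|1| + log|1| + log|-6| = 6.5103
Step 3: Zeros inside |z| < 9: 2, 8, -7, 1, 1, -6
Step 4: Jensen sum = log(9/2) + log(9/8) + log(9/7) + log(9/1) + log(9/1) + log(9/6) = 6.6731
Step 5: n(R) = number of terms in the Jensen sum = count of zeros inside |z| < 9 = 6

6


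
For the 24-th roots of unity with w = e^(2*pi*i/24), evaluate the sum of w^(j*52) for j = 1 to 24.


Step 1: The sum sum_{j=1}^{n} w^(k*j) equals n if n | k, else 0.
Step 2: Here n = 24, k = 52
Step 3: Does n divide k? 24 | 52 -> False
Step 4: Sum = 0

0


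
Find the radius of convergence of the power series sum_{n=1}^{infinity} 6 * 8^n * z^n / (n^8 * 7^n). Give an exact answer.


Step 1: General term a_n = 6 * 8^n / (n^8 * 7^n)
Step 2: By the root test, |a_n|^(1/n) = 6^(1/n) * 8 / (n^(8/n) * 7) -> 8/7 as n -> infinity (since 6^(1/n) -> 1 and n^(8/n) -> 1)
Step 3: R = 1/lim|a_n|^(1/n) = 7/8

7/8


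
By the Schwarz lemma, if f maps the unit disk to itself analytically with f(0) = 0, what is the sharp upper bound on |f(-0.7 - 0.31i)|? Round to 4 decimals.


Step 1: Schwarz lemma: if f: D -> D is analytic with f(0) = 0, then |f(z)| <= |z| for all z in D, and this is sharp (f(z) = z).
Step 2: |z0|^2 = (-0.7)^2 + (-0.31)^2 = 0.5861
Step 3: |z0| = sqrt(0.5861) = 0.765572
Step 4: Best bound = |z0| = 0.7656

0.7656


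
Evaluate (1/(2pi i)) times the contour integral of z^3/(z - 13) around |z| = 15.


Step 1: f(z) = z^3, a = 13 is inside |z| = 15
Step 2: By Cauchy integral formula: (1/(2pi*i)) * integral = f(a)
Step 3: f(13) = 13^3 = 2197

2197


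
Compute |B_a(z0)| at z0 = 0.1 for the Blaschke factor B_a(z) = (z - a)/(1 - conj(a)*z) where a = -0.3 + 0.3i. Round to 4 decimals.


Step 1: Numerator z0 - a = 0.1 - (-0.3 + 0.3i) = 0.4 - 0.3i
Step 2: Denominator 1 - conj(a)*z0 = 1 - (-0.3 - 0.3i)*0.1 = 1.03 + 0.03i
Step 3: |z0 - a|^2 = 0.4^2 + (-0.3)^2 = 0.25; |1 - conj(a)*z0|^2 = 1.03^2 + 0.03^2 = 1.0618
Step 4: |B_a(0.1)| = sqrt(0.25 / 1.0618) = sqrt(0.235449)
Step 5: = 0.4852

0.4852


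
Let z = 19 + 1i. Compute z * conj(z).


Step 1: conj(z) = 19 - 1i
Step 2: z * conj(z) = 19^2 + 1^2
Step 3: = 361 + 1 = 362

362


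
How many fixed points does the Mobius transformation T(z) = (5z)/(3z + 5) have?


Step 1: Fixed points satisfy T(z) = z
Step 2: 3z^2 = 0
Step 3: Discriminant = 0^2 - 4*3*0 = 0
Step 4: Number of fixed points = 1

1


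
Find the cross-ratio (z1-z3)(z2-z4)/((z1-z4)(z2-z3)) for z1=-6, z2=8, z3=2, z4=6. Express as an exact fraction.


Step 1: (z1-z3)(z2-z4) = (-8) * 2 = -16
Step 2: (z1-z4)(z2-z3) = (-12) * 6 = -72
Step 3: Cross-ratio = 16/72 = 2/9

2/9


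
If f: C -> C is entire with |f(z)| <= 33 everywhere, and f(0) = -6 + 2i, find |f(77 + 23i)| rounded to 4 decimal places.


Step 1: By Liouville's theorem, a bounded entire function is constant.
Step 2: f(z) = f(0) = -6 + 2i for all z.
Step 3: |f(w)| = |-6 + 2i| = sqrt(36 + 4)
Step 4: = 6.3246

6.3246


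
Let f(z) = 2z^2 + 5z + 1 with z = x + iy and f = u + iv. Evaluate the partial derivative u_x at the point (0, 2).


Step 1: f(z) = 2(x+iy)^2 + 5(x+iy) + 1
Step 2: u = 2(x^2 - y^2) + 5x + 1
Step 3: u_x = 4x + 5
Step 4: At (0, 2): u_x = 0 + 5 = 5

5


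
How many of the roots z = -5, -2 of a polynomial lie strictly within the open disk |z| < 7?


Step 1: Check each root:
  z = -5: |-5| = 5 < 7
  z = -2: |-2| = 2 < 7
Step 2: Count = 2

2


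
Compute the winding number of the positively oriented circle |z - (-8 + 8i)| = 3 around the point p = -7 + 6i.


Step 1: Center c = (-8, 8), radius = 3
Step 2: |p - c|^2 = 1^2 + (-2)^2 = 5
Step 3: r^2 = 9
Step 4: |p-c| < r so winding number = 1

1


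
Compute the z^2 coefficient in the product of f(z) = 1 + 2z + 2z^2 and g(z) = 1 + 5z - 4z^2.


Step 1: z^2 term in f*g comes from: (1)*(-4z^2) + (2z)*(5z) + (2z^2)*(1)
Step 2: = -4 + 10 + 2
Step 3: = 8

8


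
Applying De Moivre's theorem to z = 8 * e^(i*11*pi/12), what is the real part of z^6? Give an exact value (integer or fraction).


Step 1: By De Moivre's theorem, z^6 = 8^6 * e^(i*6*11*pi/12) = 262144 * (cos(11*pi/2) + i*sin(11*pi/2))
Step 2: |z|^6 = 8^6 = 262144
Step 3: Reduce the angle mod 2*pi: 11*pi/2 - 4*pi = 3*pi/2
Step 4: cos(3*pi/2) = 0
Step 5: Re(z^6) = 262144 * 0 = 0

0


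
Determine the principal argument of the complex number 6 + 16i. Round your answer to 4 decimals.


Step 1: z = 6 + 16i
Step 2: arg(z) = atan2(16, 6)
Step 3: arg(z) = 1.212

1.212


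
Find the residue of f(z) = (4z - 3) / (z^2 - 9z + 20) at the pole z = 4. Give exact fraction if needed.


Step 1: Q(z) = z^2 - 9z + 20 = (z - 4)(z - 5)
Step 2: Q'(z) = 2z - 9
Step 3: Q'(4) = -1, P(4) = 13
Step 4: Res = P(4)/Q'(4) = 13/(-1) = -13

-13


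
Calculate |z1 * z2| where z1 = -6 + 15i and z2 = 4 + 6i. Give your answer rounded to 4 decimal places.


Step 1: |z1| = sqrt((-6)^2 + 15^2) = sqrt(261)
Step 2: |z2| = sqrt(4^2 + 6^2) = sqrt(52)
Step 3: |z1*z2| = |z1|*|z2| = sqrt(261) * sqrt(52) = sqrt(261 * 52) = sqrt(13572)
Step 4: = 116.4989

116.4989


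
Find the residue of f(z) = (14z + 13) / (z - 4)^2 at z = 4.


Step 1: Pole of order 2 at z = 4
Step 2: Res = lim d/dz [(z - 4)^2 * f(z)] as z -> 4
Step 3: (z - 4)^2 * f(z) = 14z + 13
Step 4: d/dz[14z + 13] = 14

14


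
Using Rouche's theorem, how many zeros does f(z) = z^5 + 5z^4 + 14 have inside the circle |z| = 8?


Step 1: On |z| = 8 the three terms have sizes |z^5| = 8^5 = 32768, |5z^4| = 5*8^4 = 20480, |14| = 14
Step 2: The dominant term is g(z) = z^5; let h(z) = 5z^4 + 14 so f = g + h
Step 3: On |z| = 8: |g| = 32768 and |h| <= 20480 + 14 = 20494
Step 4: Since 32768 > 20494, |h| < |g| on |z| = 8, so by Rouche f has the same number of zeros as g inside |z| < 8
Step 5: g(z) = z^5 has 5 zeros (all at the origin) inside |z| < 8. Answer = 5

5


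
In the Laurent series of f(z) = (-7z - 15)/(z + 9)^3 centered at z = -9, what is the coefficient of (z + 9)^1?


Step 1: Write the numerator in powers of (z + 9): -7z - 15 = -7(z + 9) + (-7*(-9) - 15) = -7(z + 9) + 48
Step 2: Divide by (z + 9)^3: f(z) = 48(z + 9)^(-3) - 7(z + 9)^(-2)
Step 3: This finite sum is the Laurent series of f about z = -9.
Step 4: Only the powers -3 and -2 appear, so the coefficient of (z + 9)^1 = 0

0
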